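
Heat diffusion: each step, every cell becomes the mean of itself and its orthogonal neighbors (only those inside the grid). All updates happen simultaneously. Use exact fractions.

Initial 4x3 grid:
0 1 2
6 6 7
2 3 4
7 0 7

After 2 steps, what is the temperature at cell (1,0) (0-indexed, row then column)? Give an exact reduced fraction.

Answer: 56/15

Derivation:
Step 1: cell (1,0) = 7/2
Step 2: cell (1,0) = 56/15
Full grid after step 2:
  97/36 751/240 31/9
  56/15 181/50 269/60
  7/2 108/25 25/6
  47/12 167/48 79/18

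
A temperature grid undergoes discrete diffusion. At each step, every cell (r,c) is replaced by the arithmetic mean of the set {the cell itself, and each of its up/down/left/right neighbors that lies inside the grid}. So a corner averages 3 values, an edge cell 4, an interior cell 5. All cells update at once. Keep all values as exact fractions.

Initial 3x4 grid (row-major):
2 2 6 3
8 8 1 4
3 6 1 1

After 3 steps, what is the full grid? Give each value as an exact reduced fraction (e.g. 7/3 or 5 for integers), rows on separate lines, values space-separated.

Answer: 73/16 1039/240 164/45 1483/432
13933/2880 2569/600 2189/600 8501/2880
521/108 6239/1440 1561/480 17/6

Derivation:
After step 1:
  4 9/2 3 13/3
  21/4 5 4 9/4
  17/3 9/2 9/4 2
After step 2:
  55/12 33/8 95/24 115/36
  239/48 93/20 33/10 151/48
  185/36 209/48 51/16 13/6
After step 3:
  73/16 1039/240 164/45 1483/432
  13933/2880 2569/600 2189/600 8501/2880
  521/108 6239/1440 1561/480 17/6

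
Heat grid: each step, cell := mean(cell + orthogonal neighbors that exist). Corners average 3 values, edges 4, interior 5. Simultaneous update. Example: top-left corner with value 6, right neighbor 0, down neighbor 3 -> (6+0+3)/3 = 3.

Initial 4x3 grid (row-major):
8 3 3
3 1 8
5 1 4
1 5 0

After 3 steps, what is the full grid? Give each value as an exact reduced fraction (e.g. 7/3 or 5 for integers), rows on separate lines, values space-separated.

Answer: 4301/1080 58003/14400 1079/270
26929/7200 21557/6000 26929/7200
22459/7200 19357/6000 7553/2400
3221/1080 39563/14400 134/45

Derivation:
After step 1:
  14/3 15/4 14/3
  17/4 16/5 4
  5/2 16/5 13/4
  11/3 7/4 3
After step 2:
  38/9 977/240 149/36
  877/240 92/25 907/240
  817/240 139/50 269/80
  95/36 697/240 8/3
After step 3:
  4301/1080 58003/14400 1079/270
  26929/7200 21557/6000 26929/7200
  22459/7200 19357/6000 7553/2400
  3221/1080 39563/14400 134/45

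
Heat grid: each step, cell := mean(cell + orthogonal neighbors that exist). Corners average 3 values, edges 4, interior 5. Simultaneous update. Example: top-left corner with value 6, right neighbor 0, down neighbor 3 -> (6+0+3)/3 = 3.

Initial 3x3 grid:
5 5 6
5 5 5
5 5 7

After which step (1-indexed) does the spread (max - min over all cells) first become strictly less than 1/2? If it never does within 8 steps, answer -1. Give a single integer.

Step 1: max=23/4, min=5, spread=3/4
Step 2: max=203/36, min=5, spread=23/36
Step 3: max=2357/432, min=731/144, spread=41/108
  -> spread < 1/2 first at step 3
Step 4: max=140491/25920, min=12361/2400, spread=34961/129600
Step 5: max=8341397/1555200, min=2683099/518400, spread=2921/15552
Step 6: max=498390859/93312000, min=162028453/31104000, spread=24611/186624
Step 7: max=29775071573/5598720000, min=361194433/69120000, spread=207329/2239488
Step 8: max=1782311880331/335923200000, min=586826314277/111974400000, spread=1746635/26873856

Answer: 3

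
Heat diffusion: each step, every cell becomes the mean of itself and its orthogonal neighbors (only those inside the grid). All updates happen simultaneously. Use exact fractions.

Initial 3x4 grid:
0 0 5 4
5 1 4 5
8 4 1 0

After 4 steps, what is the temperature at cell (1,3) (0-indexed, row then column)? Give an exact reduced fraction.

Answer: 106627/34560

Derivation:
Step 1: cell (1,3) = 13/4
Step 2: cell (1,3) = 787/240
Step 3: cell (1,3) = 1793/576
Step 4: cell (1,3) = 106627/34560
Full grid after step 4:
  18313/6480 122537/43200 5213/1728 16469/5184
  271829/86400 109543/36000 217561/72000 106627/34560
  22183/6480 140837/43200 1747/576 5119/1728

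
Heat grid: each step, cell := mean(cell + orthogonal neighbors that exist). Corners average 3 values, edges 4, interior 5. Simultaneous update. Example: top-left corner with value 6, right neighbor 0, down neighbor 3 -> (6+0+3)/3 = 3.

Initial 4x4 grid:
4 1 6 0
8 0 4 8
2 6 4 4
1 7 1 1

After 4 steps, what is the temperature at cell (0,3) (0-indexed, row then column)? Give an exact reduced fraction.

Step 1: cell (0,3) = 14/3
Step 2: cell (0,3) = 137/36
Step 3: cell (0,3) = 8479/2160
Step 4: cell (0,3) = 49361/12960
Full grid after step 4:
  47131/12960 393547/108000 16187/4320 49361/12960
  805799/216000 669497/180000 674467/180000 33169/8640
  808319/216000 667883/180000 220999/60000 261323/72000
  240029/64800 48809/13500 2623/750 15077/4320

Answer: 49361/12960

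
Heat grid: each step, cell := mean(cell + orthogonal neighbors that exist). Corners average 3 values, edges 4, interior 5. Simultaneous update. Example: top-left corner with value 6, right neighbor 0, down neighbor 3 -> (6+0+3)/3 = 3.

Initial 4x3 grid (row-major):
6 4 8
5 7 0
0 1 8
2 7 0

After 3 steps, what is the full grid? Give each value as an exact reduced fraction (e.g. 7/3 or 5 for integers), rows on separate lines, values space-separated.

After step 1:
  5 25/4 4
  9/2 17/5 23/4
  2 23/5 9/4
  3 5/2 5
After step 2:
  21/4 373/80 16/3
  149/40 49/10 77/20
  141/40 59/20 22/5
  5/2 151/40 13/4
After step 3:
  1091/240 967/192 3323/720
  87/20 1607/400 1109/240
  127/40 391/100 289/80
  49/15 499/160 457/120

Answer: 1091/240 967/192 3323/720
87/20 1607/400 1109/240
127/40 391/100 289/80
49/15 499/160 457/120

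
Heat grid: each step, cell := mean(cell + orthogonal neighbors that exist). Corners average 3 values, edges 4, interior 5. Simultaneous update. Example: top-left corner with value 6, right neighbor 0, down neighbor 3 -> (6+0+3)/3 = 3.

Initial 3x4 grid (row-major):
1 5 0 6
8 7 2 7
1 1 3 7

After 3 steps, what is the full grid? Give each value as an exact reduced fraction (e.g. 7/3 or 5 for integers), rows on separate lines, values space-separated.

After step 1:
  14/3 13/4 13/4 13/3
  17/4 23/5 19/5 11/2
  10/3 3 13/4 17/3
After step 2:
  73/18 473/120 439/120 157/36
  337/80 189/50 102/25 193/40
  127/36 851/240 943/240 173/36
After step 3:
  8791/2160 3473/900 14437/3600 578/135
  18691/4800 489/125 8109/2000 10843/2400
  4063/1080 26609/7200 29449/7200 9763/2160

Answer: 8791/2160 3473/900 14437/3600 578/135
18691/4800 489/125 8109/2000 10843/2400
4063/1080 26609/7200 29449/7200 9763/2160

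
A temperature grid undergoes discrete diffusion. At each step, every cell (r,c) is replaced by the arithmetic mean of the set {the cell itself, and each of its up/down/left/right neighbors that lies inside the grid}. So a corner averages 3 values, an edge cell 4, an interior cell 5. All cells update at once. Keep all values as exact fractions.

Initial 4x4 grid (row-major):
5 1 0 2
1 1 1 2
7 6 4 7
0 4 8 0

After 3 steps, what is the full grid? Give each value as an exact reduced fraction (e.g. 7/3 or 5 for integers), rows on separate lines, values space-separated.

Answer: 1027/432 3013/1440 13553/7200 989/540
53/18 16481/6000 757/300 19343/7200
1621/450 10901/3000 7583/2000 8509/2400
4247/1080 14963/3600 1659/400 3089/720

Derivation:
After step 1:
  7/3 7/4 1 4/3
  7/2 2 8/5 3
  7/2 22/5 26/5 13/4
  11/3 9/2 4 5
After step 2:
  91/36 85/48 341/240 16/9
  17/6 53/20 64/25 551/240
  113/30 98/25 369/100 329/80
  35/9 497/120 187/40 49/12
After step 3:
  1027/432 3013/1440 13553/7200 989/540
  53/18 16481/6000 757/300 19343/7200
  1621/450 10901/3000 7583/2000 8509/2400
  4247/1080 14963/3600 1659/400 3089/720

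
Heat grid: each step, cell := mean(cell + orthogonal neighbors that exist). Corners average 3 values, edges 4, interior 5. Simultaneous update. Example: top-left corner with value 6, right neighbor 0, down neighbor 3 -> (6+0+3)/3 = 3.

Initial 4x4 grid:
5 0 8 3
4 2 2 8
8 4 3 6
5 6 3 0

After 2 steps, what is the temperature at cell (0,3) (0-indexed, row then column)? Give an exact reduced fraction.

Answer: 43/9

Derivation:
Step 1: cell (0,3) = 19/3
Step 2: cell (0,3) = 43/9
Full grid after step 2:
  23/6 31/10 269/60 43/9
  77/20 201/50 93/25 299/60
  157/30 407/100 401/100 39/10
  193/36 553/120 141/40 41/12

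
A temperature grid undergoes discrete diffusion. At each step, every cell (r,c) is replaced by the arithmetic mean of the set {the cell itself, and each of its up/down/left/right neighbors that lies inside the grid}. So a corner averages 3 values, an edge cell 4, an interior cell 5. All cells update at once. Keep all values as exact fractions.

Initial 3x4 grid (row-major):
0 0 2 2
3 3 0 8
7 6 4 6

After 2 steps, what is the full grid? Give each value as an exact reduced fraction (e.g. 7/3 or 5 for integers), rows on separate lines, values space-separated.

Answer: 11/6 113/80 193/80 3
719/240 153/50 74/25 87/20
163/36 251/60 23/5 14/3

Derivation:
After step 1:
  1 5/4 1 4
  13/4 12/5 17/5 4
  16/3 5 4 6
After step 2:
  11/6 113/80 193/80 3
  719/240 153/50 74/25 87/20
  163/36 251/60 23/5 14/3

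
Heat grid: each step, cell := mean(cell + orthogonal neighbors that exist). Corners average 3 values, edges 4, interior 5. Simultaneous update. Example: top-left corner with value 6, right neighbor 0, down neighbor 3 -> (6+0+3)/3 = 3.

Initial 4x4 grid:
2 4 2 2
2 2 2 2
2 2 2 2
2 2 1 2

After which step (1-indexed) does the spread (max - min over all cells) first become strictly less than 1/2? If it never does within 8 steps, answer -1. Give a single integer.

Step 1: max=8/3, min=5/3, spread=1
Step 2: max=151/60, min=209/120, spread=31/40
Step 3: max=1291/540, min=1949/1080, spread=211/360
Step 4: max=37441/16200, min=59759/32400, spread=5041/10800
  -> spread < 1/2 first at step 4
Step 5: max=1106377/486000, min=1822421/972000, spread=130111/324000
Step 6: max=16304537/7290000, min=11090161/5832000, spread=3255781/9720000
Step 7: max=966157021/437400000, min=1685232989/874800000, spread=82360351/291600000
Step 8: max=7164236839/3280500000, min=51090161249/26244000000, spread=2074577821/8748000000

Answer: 4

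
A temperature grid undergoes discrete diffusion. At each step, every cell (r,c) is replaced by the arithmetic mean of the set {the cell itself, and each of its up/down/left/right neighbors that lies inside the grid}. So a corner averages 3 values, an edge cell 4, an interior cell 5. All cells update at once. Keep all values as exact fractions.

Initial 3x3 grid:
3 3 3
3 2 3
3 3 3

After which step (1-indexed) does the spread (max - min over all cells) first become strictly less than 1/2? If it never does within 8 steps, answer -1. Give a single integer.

Step 1: max=3, min=11/4, spread=1/4
  -> spread < 1/2 first at step 1
Step 2: max=231/80, min=69/25, spread=51/400
Step 3: max=1033/360, min=13577/4800, spread=589/14400
Step 4: max=822919/288000, min=85057/30000, spread=31859/1440000
Step 5: max=5135279/1800000, min=49148393/17280000, spread=751427/86400000
Step 6: max=2955336871/1036800000, min=307365313/108000000, spread=23149331/5184000000
Step 7: max=18465068111/6480000000, min=177141345737/62208000000, spread=616540643/311040000000
Step 8: max=10633507991239/3732480000000, min=1107287546017/388800000000, spread=17737747379/18662400000000

Answer: 1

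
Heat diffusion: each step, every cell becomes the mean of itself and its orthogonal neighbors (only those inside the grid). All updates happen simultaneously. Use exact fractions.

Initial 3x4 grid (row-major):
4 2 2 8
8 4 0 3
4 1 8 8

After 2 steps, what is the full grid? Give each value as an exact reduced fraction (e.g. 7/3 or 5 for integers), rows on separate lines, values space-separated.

After step 1:
  14/3 3 3 13/3
  5 3 17/5 19/4
  13/3 17/4 17/4 19/3
After step 2:
  38/9 41/12 103/30 145/36
  17/4 373/100 92/25 1129/240
  163/36 95/24 547/120 46/9

Answer: 38/9 41/12 103/30 145/36
17/4 373/100 92/25 1129/240
163/36 95/24 547/120 46/9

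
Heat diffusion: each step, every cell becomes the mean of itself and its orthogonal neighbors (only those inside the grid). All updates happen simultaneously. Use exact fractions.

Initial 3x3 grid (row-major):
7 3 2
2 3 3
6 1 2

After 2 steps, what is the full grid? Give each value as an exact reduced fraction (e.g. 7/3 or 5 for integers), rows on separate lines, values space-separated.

Answer: 49/12 769/240 107/36
139/40 323/100 287/120
7/2 13/5 5/2

Derivation:
After step 1:
  4 15/4 8/3
  9/2 12/5 5/2
  3 3 2
After step 2:
  49/12 769/240 107/36
  139/40 323/100 287/120
  7/2 13/5 5/2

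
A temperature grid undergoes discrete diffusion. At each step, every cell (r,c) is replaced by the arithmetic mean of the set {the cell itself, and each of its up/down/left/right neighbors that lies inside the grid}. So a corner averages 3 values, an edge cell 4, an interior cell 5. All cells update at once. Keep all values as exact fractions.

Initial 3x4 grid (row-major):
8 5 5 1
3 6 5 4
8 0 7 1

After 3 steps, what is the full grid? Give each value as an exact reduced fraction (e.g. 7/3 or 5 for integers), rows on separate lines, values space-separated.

Answer: 11093/2160 18601/3600 15001/3600 8579/2160
25223/4800 9087/2000 26651/6000 51859/14400
9943/2160 1061/225 391/100 2803/720

Derivation:
After step 1:
  16/3 6 4 10/3
  25/4 19/5 27/5 11/4
  11/3 21/4 13/4 4
After step 2:
  211/36 287/60 281/60 121/36
  381/80 267/50 96/25 929/240
  91/18 479/120 179/40 10/3
After step 3:
  11093/2160 18601/3600 15001/3600 8579/2160
  25223/4800 9087/2000 26651/6000 51859/14400
  9943/2160 1061/225 391/100 2803/720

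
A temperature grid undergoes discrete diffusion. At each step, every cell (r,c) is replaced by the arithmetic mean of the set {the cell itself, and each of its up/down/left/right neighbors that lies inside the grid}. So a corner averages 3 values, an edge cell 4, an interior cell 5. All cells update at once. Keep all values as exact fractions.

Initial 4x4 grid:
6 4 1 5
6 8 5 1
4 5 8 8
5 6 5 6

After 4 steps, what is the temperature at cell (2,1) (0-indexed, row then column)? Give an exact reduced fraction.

Answer: 55173/10000

Derivation:
Step 1: cell (2,1) = 31/5
Step 2: cell (2,1) = 113/20
Step 3: cell (2,1) = 5621/1000
Step 4: cell (2,1) = 55173/10000
Full grid after step 4:
  168127/32400 532399/108000 486859/108000 69911/16200
  289067/54000 94031/18000 5582/1125 513319/108000
  98797/18000 55173/10000 247961/45000 588127/108000
  11867/2160 203039/36000 623737/108000 9377/1620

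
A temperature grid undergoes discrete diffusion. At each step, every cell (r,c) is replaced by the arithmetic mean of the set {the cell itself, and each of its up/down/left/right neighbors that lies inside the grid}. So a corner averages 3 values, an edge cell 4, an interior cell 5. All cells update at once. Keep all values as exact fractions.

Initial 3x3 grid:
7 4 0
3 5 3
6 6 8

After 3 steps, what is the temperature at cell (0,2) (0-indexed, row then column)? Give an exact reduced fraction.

Step 1: cell (0,2) = 7/3
Step 2: cell (0,2) = 31/9
Step 3: cell (0,2) = 2033/540
Full grid after step 3:
  9517/2160 4987/1200 2033/540
  70769/14400 13589/3000 877/200
  1867/360 74969/14400 10537/2160

Answer: 2033/540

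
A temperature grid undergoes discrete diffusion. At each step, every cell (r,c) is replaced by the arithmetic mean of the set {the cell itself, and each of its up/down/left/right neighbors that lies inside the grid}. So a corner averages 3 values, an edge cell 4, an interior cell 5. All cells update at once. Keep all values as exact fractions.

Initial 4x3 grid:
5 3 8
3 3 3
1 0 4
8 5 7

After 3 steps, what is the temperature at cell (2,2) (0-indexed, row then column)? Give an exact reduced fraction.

Answer: 2819/720

Derivation:
Step 1: cell (2,2) = 7/2
Step 2: cell (2,2) = 239/60
Step 3: cell (2,2) = 2819/720
Full grid after step 3:
  7699/2160 11351/2880 8839/2160
  1223/360 4177/1200 2851/720
  1247/360 369/100 2819/720
  2149/540 62/15 2339/540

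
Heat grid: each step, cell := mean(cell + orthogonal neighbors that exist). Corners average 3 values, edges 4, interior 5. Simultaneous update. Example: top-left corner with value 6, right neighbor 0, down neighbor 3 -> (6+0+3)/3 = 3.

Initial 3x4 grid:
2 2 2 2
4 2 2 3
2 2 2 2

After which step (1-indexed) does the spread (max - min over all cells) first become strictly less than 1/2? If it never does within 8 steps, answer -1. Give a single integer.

Answer: 2

Derivation:
Step 1: max=8/3, min=2, spread=2/3
Step 2: max=307/120, min=32/15, spread=17/40
  -> spread < 1/2 first at step 2
Step 3: max=2597/1080, min=13123/6000, spread=11743/54000
Step 4: max=1025419/432000, min=1901083/864000, spread=29951/172800
Step 5: max=60564041/25920000, min=17131853/7776000, spread=10373593/77760000
Step 6: max=3614308819/1555200000, min=6867848563/3110400000, spread=14430763/124416000
Step 7: max=215544730721/93312000000, min=413607697817/186624000000, spread=139854109/1492992000
Step 8: max=12886488862939/5598720000000, min=24883659781003/11197440000000, spread=7114543559/89579520000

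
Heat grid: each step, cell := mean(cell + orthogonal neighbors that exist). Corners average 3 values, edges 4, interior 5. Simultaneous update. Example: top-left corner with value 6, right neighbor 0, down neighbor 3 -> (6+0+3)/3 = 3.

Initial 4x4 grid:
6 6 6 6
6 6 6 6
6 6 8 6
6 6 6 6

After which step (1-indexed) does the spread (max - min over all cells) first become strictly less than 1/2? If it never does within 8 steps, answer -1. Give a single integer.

Step 1: max=13/2, min=6, spread=1/2
Step 2: max=161/25, min=6, spread=11/25
  -> spread < 1/2 first at step 2
Step 3: max=7567/1200, min=6, spread=367/1200
Step 4: max=33971/5400, min=1813/300, spread=1337/5400
Step 5: max=1013669/162000, min=54469/9000, spread=33227/162000
Step 6: max=30374327/4860000, min=328049/54000, spread=849917/4860000
Step 7: max=908514347/145800000, min=4928533/810000, spread=21378407/145800000
Step 8: max=27210462371/4374000000, min=1481688343/243000000, spread=540072197/4374000000

Answer: 2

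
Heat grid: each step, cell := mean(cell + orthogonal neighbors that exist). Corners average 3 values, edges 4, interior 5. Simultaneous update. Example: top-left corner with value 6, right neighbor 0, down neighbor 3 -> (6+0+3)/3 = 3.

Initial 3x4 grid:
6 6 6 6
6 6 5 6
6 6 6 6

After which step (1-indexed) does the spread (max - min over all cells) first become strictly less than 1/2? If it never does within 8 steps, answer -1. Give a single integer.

Step 1: max=6, min=23/4, spread=1/4
  -> spread < 1/2 first at step 1
Step 2: max=6, min=577/100, spread=23/100
Step 3: max=2387/400, min=27989/4800, spread=131/960
Step 4: max=42809/7200, min=252649/43200, spread=841/8640
Step 5: max=8546627/1440000, min=101137949/17280000, spread=56863/691200
Step 6: max=76770457/12960000, min=911585659/155520000, spread=386393/6220800
Step 7: max=30683641187/5184000000, min=364854276869/62208000000, spread=26795339/497664000
Step 8: max=1839153850333/311040000000, min=21911064285871/3732480000000, spread=254051069/5971968000

Answer: 1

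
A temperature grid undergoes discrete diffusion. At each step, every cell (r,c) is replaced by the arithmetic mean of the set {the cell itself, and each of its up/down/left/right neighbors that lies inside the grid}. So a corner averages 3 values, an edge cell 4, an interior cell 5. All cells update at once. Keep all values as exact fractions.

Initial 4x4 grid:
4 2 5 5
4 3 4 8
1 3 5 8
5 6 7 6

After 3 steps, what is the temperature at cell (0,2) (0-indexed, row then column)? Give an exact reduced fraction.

Step 1: cell (0,2) = 4
Step 2: cell (0,2) = 37/8
Step 3: cell (0,2) = 229/50
Full grid after step 3:
  7187/2160 3391/900 229/50 385/72
  24473/7200 23129/6000 4881/1000 6761/1200
  2993/800 853/200 10609/2000 1457/240
  1481/360 11359/2400 2707/480 4523/720

Answer: 229/50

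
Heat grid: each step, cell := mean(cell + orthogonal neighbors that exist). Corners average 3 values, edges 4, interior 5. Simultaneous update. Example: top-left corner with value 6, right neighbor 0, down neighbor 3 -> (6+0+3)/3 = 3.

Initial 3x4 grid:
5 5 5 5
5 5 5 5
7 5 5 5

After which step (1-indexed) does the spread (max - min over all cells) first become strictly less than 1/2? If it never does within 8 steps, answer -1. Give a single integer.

Step 1: max=17/3, min=5, spread=2/3
Step 2: max=50/9, min=5, spread=5/9
Step 3: max=581/108, min=5, spread=41/108
  -> spread < 1/2 first at step 3
Step 4: max=69017/12960, min=5, spread=4217/12960
Step 5: max=4097149/777600, min=18079/3600, spread=38417/155520
Step 6: max=244480211/46656000, min=362597/72000, spread=1903471/9331200
Step 7: max=14597789089/2799360000, min=10915759/2160000, spread=18038617/111974400
Step 8: max=873076182851/167961600000, min=984926759/194400000, spread=883978523/6718464000

Answer: 3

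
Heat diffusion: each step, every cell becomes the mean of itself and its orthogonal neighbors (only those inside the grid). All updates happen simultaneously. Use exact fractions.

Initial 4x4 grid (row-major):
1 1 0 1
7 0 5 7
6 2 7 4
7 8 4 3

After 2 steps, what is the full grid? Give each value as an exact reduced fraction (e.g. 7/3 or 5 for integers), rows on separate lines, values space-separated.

After step 1:
  3 1/2 7/4 8/3
  7/2 3 19/5 17/4
  11/2 23/5 22/5 21/4
  7 21/4 11/2 11/3
After step 2:
  7/3 33/16 523/240 26/9
  15/4 77/25 86/25 479/120
  103/20 91/20 471/100 527/120
  71/12 447/80 1129/240 173/36

Answer: 7/3 33/16 523/240 26/9
15/4 77/25 86/25 479/120
103/20 91/20 471/100 527/120
71/12 447/80 1129/240 173/36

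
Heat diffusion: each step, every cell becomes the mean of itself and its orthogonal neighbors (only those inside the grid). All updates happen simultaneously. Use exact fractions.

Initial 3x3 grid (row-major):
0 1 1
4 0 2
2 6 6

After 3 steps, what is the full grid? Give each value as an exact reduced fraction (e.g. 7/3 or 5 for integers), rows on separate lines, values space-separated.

Answer: 467/270 3707/2400 4031/2160
15721/7200 14929/6000 11539/4800
137/45 22021/7200 7111/2160

Derivation:
After step 1:
  5/3 1/2 4/3
  3/2 13/5 9/4
  4 7/2 14/3
After step 2:
  11/9 61/40 49/36
  293/120 207/100 217/80
  3 443/120 125/36
After step 3:
  467/270 3707/2400 4031/2160
  15721/7200 14929/6000 11539/4800
  137/45 22021/7200 7111/2160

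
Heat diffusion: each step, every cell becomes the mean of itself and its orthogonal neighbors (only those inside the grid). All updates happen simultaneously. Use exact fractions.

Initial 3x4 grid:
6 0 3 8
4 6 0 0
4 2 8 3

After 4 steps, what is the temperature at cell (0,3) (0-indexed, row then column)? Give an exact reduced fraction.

Answer: 411101/129600

Derivation:
Step 1: cell (0,3) = 11/3
Step 2: cell (0,3) = 55/18
Step 3: cell (0,3) = 7069/2160
Step 4: cell (0,3) = 411101/129600
Full grid after step 4:
  14993/4050 183779/54000 90827/27000 411101/129600
  794131/216000 660673/180000 1185721/360000 2887649/864000
  253013/64800 781991/216000 768991/216000 431051/129600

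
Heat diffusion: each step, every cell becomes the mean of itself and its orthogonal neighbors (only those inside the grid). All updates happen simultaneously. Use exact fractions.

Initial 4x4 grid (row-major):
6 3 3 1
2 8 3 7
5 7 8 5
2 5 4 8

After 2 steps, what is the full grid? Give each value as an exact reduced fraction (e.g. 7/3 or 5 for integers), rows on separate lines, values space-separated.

Answer: 167/36 473/120 509/120 61/18
1051/240 109/20 223/50 307/60
397/80 251/50 621/100 331/60
25/6 427/80 1309/240 227/36

Derivation:
After step 1:
  11/3 5 5/2 11/3
  21/4 23/5 29/5 4
  4 33/5 27/5 7
  4 9/2 25/4 17/3
After step 2:
  167/36 473/120 509/120 61/18
  1051/240 109/20 223/50 307/60
  397/80 251/50 621/100 331/60
  25/6 427/80 1309/240 227/36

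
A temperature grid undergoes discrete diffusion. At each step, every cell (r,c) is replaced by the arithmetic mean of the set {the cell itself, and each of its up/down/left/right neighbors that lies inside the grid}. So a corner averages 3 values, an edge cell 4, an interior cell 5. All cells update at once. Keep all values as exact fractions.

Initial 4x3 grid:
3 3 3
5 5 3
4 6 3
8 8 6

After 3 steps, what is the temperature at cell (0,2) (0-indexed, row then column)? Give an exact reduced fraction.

Answer: 433/120

Derivation:
Step 1: cell (0,2) = 3
Step 2: cell (0,2) = 10/3
Step 3: cell (0,2) = 433/120
Full grid after step 3:
  4307/1080 26911/7200 433/120
  16163/3600 12929/3000 1607/400
  19643/3600 7757/1500 17693/3600
  3253/540 1333/225 2983/540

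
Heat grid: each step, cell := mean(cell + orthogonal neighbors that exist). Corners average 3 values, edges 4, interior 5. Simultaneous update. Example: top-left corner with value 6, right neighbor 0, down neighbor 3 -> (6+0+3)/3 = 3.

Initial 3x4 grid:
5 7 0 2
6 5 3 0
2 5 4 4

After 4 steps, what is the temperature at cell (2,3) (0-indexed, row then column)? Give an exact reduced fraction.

Step 1: cell (2,3) = 8/3
Step 2: cell (2,3) = 107/36
Step 3: cell (2,3) = 5929/2160
Step 4: cell (2,3) = 381047/129600
Full grid after step 4:
  48451/10800 293629/72000 670507/216000 340997/129600
  1972009/432000 359233/90000 1191907/360000 2281223/864000
  283481/64800 55157/13500 179533/54000 381047/129600

Answer: 381047/129600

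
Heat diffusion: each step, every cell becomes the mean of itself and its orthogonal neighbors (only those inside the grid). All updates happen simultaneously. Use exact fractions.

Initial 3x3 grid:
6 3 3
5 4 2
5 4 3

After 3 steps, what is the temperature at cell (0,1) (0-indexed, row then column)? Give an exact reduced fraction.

Answer: 868/225

Derivation:
Step 1: cell (0,1) = 4
Step 2: cell (0,1) = 56/15
Step 3: cell (0,1) = 868/225
Full grid after step 3:
  2299/540 868/225 451/135
  15763/3600 951/250 3047/900
  1157/270 14063/3600 613/180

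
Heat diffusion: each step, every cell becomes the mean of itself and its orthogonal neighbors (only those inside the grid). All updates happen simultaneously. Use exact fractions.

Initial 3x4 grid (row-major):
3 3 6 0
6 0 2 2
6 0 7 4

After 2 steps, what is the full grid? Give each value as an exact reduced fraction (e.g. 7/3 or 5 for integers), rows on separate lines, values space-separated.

Answer: 43/12 239/80 709/240 89/36
279/80 78/25 68/25 31/10
11/3 127/40 427/120 115/36

Derivation:
After step 1:
  4 3 11/4 8/3
  15/4 11/5 17/5 2
  4 13/4 13/4 13/3
After step 2:
  43/12 239/80 709/240 89/36
  279/80 78/25 68/25 31/10
  11/3 127/40 427/120 115/36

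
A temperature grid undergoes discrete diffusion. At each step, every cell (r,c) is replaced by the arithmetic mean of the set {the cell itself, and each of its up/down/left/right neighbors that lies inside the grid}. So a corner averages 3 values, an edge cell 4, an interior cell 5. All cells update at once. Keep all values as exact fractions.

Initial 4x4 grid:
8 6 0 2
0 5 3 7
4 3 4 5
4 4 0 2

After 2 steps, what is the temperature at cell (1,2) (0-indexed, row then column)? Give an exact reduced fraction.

Answer: 86/25

Derivation:
Step 1: cell (1,2) = 19/5
Step 2: cell (1,2) = 86/25
Full grid after step 2:
  41/9 467/120 143/40 10/3
  113/30 101/25 86/25 311/80
  15/4 159/50 89/25 169/48
  19/6 53/16 127/48 28/9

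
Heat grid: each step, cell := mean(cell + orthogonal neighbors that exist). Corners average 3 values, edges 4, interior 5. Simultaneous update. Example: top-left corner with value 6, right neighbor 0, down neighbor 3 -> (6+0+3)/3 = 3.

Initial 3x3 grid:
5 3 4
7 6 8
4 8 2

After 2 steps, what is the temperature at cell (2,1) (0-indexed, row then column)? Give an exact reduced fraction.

Step 1: cell (2,1) = 5
Step 2: cell (2,1) = 89/15
Full grid after step 2:
  5 209/40 29/6
  697/120 132/25 28/5
  101/18 89/15 16/3

Answer: 89/15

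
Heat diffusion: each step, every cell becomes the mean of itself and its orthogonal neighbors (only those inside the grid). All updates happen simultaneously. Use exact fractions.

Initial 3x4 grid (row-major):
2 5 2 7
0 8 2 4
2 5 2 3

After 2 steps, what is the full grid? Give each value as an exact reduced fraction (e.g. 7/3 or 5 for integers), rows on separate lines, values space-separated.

After step 1:
  7/3 17/4 4 13/3
  3 4 18/5 4
  7/3 17/4 3 3
After step 2:
  115/36 175/48 971/240 37/9
  35/12 191/50 93/25 56/15
  115/36 163/48 277/80 10/3

Answer: 115/36 175/48 971/240 37/9
35/12 191/50 93/25 56/15
115/36 163/48 277/80 10/3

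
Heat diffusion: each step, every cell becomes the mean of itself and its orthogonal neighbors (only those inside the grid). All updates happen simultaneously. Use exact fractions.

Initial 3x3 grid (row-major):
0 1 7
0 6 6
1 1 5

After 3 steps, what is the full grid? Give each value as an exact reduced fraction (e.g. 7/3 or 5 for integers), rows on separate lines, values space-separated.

Answer: 4373/2160 7721/2400 4289/1080
3439/1600 8831/3000 15269/3600
268/135 44801/14400 917/240

Derivation:
After step 1:
  1/3 7/2 14/3
  7/4 14/5 6
  2/3 13/4 4
After step 2:
  67/36 113/40 85/18
  111/80 173/50 131/30
  17/9 643/240 53/12
After step 3:
  4373/2160 7721/2400 4289/1080
  3439/1600 8831/3000 15269/3600
  268/135 44801/14400 917/240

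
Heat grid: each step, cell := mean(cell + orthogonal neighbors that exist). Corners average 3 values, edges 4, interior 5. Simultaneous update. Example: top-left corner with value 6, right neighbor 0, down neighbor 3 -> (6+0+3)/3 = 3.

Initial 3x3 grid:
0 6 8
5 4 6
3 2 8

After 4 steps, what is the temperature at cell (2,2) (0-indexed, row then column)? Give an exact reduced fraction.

Step 1: cell (2,2) = 16/3
Step 2: cell (2,2) = 193/36
Step 3: cell (2,2) = 11171/2160
Step 4: cell (2,2) = 649297/129600
Full grid after step 4:
  274411/64800 2050987/432000 169193/32400
  98659/24000 185057/40000 248693/48000
  526147/129600 3916099/864000 649297/129600

Answer: 649297/129600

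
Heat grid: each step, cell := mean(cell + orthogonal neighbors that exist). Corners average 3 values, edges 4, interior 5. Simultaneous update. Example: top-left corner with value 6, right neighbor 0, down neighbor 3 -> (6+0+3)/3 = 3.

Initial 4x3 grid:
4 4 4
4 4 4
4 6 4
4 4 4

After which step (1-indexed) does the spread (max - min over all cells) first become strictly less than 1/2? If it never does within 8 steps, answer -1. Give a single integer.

Answer: 2

Derivation:
Step 1: max=9/2, min=4, spread=1/2
Step 2: max=223/50, min=4, spread=23/50
  -> spread < 1/2 first at step 2
Step 3: max=10411/2400, min=813/200, spread=131/480
Step 4: max=92951/21600, min=14791/3600, spread=841/4320
Step 5: max=37102051/8640000, min=2973373/720000, spread=56863/345600
Step 6: max=332574341/77760000, min=26909543/6480000, spread=386393/3110400
Step 7: max=132809723131/31104000000, min=10788358813/2592000000, spread=26795339/248832000
Step 8: max=7948775714129/1866240000000, min=649166149667/155520000000, spread=254051069/2985984000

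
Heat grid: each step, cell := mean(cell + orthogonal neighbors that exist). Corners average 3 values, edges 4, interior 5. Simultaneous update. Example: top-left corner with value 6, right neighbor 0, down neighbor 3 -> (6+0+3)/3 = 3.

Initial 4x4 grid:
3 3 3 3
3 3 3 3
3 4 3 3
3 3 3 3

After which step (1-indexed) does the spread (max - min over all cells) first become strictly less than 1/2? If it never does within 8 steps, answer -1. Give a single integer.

Answer: 1

Derivation:
Step 1: max=13/4, min=3, spread=1/4
  -> spread < 1/2 first at step 1
Step 2: max=161/50, min=3, spread=11/50
Step 3: max=7567/2400, min=3, spread=367/2400
Step 4: max=33971/10800, min=1813/600, spread=1337/10800
Step 5: max=1013669/324000, min=54469/18000, spread=33227/324000
Step 6: max=30374327/9720000, min=328049/108000, spread=849917/9720000
Step 7: max=908514347/291600000, min=4928533/1620000, spread=21378407/291600000
Step 8: max=27210462371/8748000000, min=1481688343/486000000, spread=540072197/8748000000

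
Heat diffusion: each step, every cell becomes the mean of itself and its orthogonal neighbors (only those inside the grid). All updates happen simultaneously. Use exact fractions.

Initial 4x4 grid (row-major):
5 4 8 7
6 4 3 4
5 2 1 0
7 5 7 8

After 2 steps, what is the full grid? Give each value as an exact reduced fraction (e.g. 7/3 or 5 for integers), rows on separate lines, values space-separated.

Answer: 61/12 391/80 253/48 46/9
47/10 429/100 97/25 205/48
143/30 401/100 37/10 287/80
191/36 587/120 181/40 9/2

Derivation:
After step 1:
  5 21/4 11/2 19/3
  5 19/5 4 7/2
  5 17/5 13/5 13/4
  17/3 21/4 21/4 5
After step 2:
  61/12 391/80 253/48 46/9
  47/10 429/100 97/25 205/48
  143/30 401/100 37/10 287/80
  191/36 587/120 181/40 9/2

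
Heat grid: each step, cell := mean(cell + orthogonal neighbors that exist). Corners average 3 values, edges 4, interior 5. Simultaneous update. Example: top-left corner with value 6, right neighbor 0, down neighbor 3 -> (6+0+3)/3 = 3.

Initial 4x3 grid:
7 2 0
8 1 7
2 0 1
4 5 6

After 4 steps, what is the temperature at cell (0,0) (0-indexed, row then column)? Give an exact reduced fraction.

Step 1: cell (0,0) = 17/3
Step 2: cell (0,0) = 38/9
Step 3: cell (0,0) = 4403/1080
Step 4: cell (0,0) = 240679/64800
Full grid after step 4:
  240679/64800 1512611/432000 33659/10800
  50203/13500 297587/90000 76097/24000
  188017/54000 1220573/360000 226231/72000
  455993/129600 2888977/864000 144481/43200

Answer: 240679/64800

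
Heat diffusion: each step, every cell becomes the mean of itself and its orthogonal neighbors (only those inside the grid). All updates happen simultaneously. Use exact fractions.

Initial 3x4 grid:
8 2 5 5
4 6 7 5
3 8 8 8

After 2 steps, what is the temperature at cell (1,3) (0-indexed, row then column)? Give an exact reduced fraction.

Answer: 489/80

Derivation:
Step 1: cell (1,3) = 25/4
Step 2: cell (1,3) = 489/80
Full grid after step 2:
  91/18 301/60 53/10 16/3
  1219/240 567/100 607/100 489/80
  11/2 61/10 34/5 7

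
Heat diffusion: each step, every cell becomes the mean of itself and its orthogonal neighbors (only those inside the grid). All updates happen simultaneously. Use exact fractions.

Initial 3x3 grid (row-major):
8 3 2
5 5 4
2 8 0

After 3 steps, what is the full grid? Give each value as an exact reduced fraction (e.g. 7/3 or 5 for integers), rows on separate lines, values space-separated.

After step 1:
  16/3 9/2 3
  5 5 11/4
  5 15/4 4
After step 2:
  89/18 107/24 41/12
  61/12 21/5 59/16
  55/12 71/16 7/2
After step 3:
  1043/216 6127/1440 185/48
  1693/360 328/75 3553/960
  677/144 4013/960 31/8

Answer: 1043/216 6127/1440 185/48
1693/360 328/75 3553/960
677/144 4013/960 31/8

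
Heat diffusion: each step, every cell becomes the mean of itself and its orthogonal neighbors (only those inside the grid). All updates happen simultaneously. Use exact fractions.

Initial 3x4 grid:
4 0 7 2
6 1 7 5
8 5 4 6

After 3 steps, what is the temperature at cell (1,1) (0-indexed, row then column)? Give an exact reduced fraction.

Answer: 26293/6000

Derivation:
Step 1: cell (1,1) = 19/5
Step 2: cell (1,1) = 417/100
Step 3: cell (1,1) = 26293/6000
Full grid after step 3:
  8483/2160 13963/3600 15143/3600 2437/540
  63407/14400 26293/6000 6817/1500 2161/450
  10643/2160 17413/3600 1977/400 899/180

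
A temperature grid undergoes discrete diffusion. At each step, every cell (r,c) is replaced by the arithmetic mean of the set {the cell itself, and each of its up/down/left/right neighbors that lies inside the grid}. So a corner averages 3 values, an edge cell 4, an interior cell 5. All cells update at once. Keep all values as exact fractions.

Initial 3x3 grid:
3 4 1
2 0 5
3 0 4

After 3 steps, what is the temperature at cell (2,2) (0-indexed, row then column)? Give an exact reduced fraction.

Step 1: cell (2,2) = 3
Step 2: cell (2,2) = 29/12
Step 3: cell (2,2) = 1759/720
Full grid after step 3:
  431/180 8701/3600 2881/1080
  7601/3600 4741/2000 17777/7200
  4447/2160 30479/14400 1759/720

Answer: 1759/720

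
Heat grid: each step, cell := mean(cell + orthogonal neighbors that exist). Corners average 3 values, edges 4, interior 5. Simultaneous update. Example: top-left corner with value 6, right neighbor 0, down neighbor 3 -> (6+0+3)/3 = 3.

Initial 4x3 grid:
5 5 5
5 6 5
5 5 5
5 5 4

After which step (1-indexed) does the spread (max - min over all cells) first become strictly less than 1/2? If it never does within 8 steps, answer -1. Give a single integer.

Answer: 3

Derivation:
Step 1: max=21/4, min=14/3, spread=7/12
Step 2: max=523/100, min=85/18, spread=457/900
Step 3: max=24811/4800, min=10507/2160, spread=13159/43200
  -> spread < 1/2 first at step 3
Step 4: max=222551/43200, min=633953/129600, spread=337/1296
Step 5: max=88638691/17280000, min=38403127/7776000, spread=29685679/155520000
Step 6: max=796329581/155520000, min=2312422493/466560000, spread=61253/373248
Step 7: max=47637339679/9331200000, min=139318946287/27993600000, spread=14372291/111974400
Step 8: max=2853121543661/559872000000, min=8378773204733/1679616000000, spread=144473141/1343692800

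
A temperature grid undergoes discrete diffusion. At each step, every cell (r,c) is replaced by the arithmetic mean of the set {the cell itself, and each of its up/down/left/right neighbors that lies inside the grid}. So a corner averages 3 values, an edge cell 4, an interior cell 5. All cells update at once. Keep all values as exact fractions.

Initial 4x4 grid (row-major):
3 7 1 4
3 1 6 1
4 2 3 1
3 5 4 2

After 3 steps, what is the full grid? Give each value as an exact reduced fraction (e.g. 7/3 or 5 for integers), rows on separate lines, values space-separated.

After step 1:
  13/3 3 9/2 2
  11/4 19/5 12/5 3
  3 3 16/5 7/4
  4 7/2 7/2 7/3
After step 2:
  121/36 469/120 119/40 19/6
  833/240 299/100 169/50 183/80
  51/16 33/10 277/100 617/240
  7/2 7/2 47/15 91/36
After step 3:
  7733/2160 11911/3600 1343/400 2023/720
  23417/7200 20459/6000 5761/2000 2281/800
  323/96 6299/2000 3637/1200 18281/7200
  163/48 403/120 5369/1800 5927/2160

Answer: 7733/2160 11911/3600 1343/400 2023/720
23417/7200 20459/6000 5761/2000 2281/800
323/96 6299/2000 3637/1200 18281/7200
163/48 403/120 5369/1800 5927/2160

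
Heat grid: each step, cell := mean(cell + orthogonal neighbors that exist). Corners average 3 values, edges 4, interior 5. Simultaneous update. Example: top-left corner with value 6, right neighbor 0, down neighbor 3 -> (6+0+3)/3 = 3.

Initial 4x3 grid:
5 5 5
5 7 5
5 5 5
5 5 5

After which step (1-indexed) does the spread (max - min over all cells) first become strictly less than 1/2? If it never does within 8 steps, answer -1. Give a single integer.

Answer: 2

Derivation:
Step 1: max=11/2, min=5, spread=1/2
Step 2: max=273/50, min=5, spread=23/50
  -> spread < 1/2 first at step 2
Step 3: max=12811/2400, min=1013/200, spread=131/480
Step 4: max=114551/21600, min=18391/3600, spread=841/4320
Step 5: max=45742051/8640000, min=3693373/720000, spread=56863/345600
Step 6: max=410334341/77760000, min=33389543/6480000, spread=386393/3110400
Step 7: max=163913723131/31104000000, min=13380358813/2592000000, spread=26795339/248832000
Step 8: max=9815015714129/1866240000000, min=804686149667/155520000000, spread=254051069/2985984000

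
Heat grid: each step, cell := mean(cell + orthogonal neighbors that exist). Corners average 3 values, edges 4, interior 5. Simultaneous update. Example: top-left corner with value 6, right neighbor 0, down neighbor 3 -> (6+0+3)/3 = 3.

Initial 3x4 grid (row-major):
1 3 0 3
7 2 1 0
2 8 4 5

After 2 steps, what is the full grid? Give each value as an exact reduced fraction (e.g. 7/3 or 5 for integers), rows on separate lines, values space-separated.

Answer: 49/18 667/240 113/80 5/3
62/15 141/50 141/50 153/80
38/9 551/120 129/40 13/4

Derivation:
After step 1:
  11/3 3/2 7/4 1
  3 21/5 7/5 9/4
  17/3 4 9/2 3
After step 2:
  49/18 667/240 113/80 5/3
  62/15 141/50 141/50 153/80
  38/9 551/120 129/40 13/4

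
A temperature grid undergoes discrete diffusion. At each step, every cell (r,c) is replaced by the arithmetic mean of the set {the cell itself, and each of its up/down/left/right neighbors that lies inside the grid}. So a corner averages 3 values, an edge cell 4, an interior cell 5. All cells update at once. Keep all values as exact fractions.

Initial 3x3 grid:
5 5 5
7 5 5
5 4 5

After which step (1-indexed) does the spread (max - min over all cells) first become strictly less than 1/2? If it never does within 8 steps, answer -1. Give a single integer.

Answer: 3

Derivation:
Step 1: max=17/3, min=14/3, spread=1
Step 2: max=217/40, min=173/36, spread=223/360
Step 3: max=5771/1080, min=10627/2160, spread=61/144
  -> spread < 1/2 first at step 3
Step 4: max=341107/64800, min=643889/129600, spread=511/1728
Step 5: max=20324279/3888000, min=39032683/7776000, spread=4309/20736
Step 6: max=1211434063/233280000, min=2354815001/466560000, spread=36295/248832
Step 7: max=72404355611/13996800000, min=141942089347/27993600000, spread=305773/2985984
Step 8: max=4330821952267/839808000000, min=8540896201409/1679616000000, spread=2575951/35831808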